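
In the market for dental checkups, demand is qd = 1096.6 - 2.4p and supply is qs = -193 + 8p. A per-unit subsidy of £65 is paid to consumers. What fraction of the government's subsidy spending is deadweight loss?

DWL / government spending = 60/919

Pre-subsidy: 1096.6 - 2.4p = -193 + 8p gives p* = 124, q* = 799.
With the rebate, buyers effectively pay pb = ps − 65, where ps is the price sellers receive.
Demand in terms of ps becomes qd = 1096.6 − 2.4(ps − 65) = 1252.6 - 2.4ps. Setting this equal to supply: 1252.6 - 2.4ps = -193 + 8ps, so ps = 139.
Buyers pay pb = 139 − 65 = 74; q' = -193 + 8·139 = 919.
ΔCS = ½(799 + 919)(124 − 74) = 42950; ΔPS = ½(799 + 919)(139 − 124) = 12885.
Government spending = 65 × 919 = 59735.
DWL = ½ × 65 × (919 − 799) = 3900; fraction = 3900 / 59735 = 60/919.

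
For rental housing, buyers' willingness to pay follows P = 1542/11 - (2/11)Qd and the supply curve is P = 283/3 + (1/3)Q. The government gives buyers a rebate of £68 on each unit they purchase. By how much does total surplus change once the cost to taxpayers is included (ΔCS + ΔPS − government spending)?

Pre-subsidy: 1542/11 - (2/11)Q = 283/3 + (1/3)Q gives Q* = 89 and P* = 124.
With the rebate, buyers effectively pay Pb = Ps − 68, where Ps is the price sellers receive.
On the curves, Pb = 1542/11 - (2/11)Q and Ps = 283/3 + (1/3)Q; the wedge Ps − Pb = 68 gives 283/3 + (1/3)Q − (1542/11 - (2/11)Q) = 68, so Q' = 221.
Then Pb = 1542/11 − (2/11)·221 = 100 and Ps = 283/3 + (1/3)·221 = 168.
ΔCS = ½(89 + 221)(124 − 100) = 3720; ΔPS = ½(89 + 221)(168 − 124) = 6820.
Government spending = 68 × 221 = 15028.
Net change = 3720 + 6820 − 15028 = -4488. The loss equals the DWL triangle ½·68·132.

Net change in total surplus = -£4488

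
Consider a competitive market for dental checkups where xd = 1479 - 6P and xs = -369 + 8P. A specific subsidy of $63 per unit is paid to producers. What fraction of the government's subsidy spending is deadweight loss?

DWL / government spending = 36/301

Pre-subsidy: 1479 - 6P = -369 + 8P gives P* = 132, x* = 687.
With the subsidy, sellers receive Ps = Pb + 63 for each unit, where Pb is the price buyers pay.
Supply in terms of Pb becomes xs = -369 + 8(Pb + 63) = 135 + 8Pb. Setting this equal to demand: 1479 - 6Pb = 135 + 8Pb, so Pb = 96.
Sellers receive Ps = 96 + 63 = 159; x' = 1479 − 6·96 = 903.
ΔCS = ½(687 + 903)(132 − 96) = 28620; ΔPS = ½(687 + 903)(159 − 132) = 21465.
Government spending = 63 × 903 = 56889.
DWL = ½ × 63 × (903 − 687) = 6804; fraction = 6804 / 56889 = 36/301.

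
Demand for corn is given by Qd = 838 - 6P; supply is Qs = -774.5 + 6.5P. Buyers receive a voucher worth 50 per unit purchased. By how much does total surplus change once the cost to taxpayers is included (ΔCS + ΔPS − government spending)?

Pre-subsidy: 838 - 6P = -774.5 + 6.5P gives P* = 129, Q* = 64.
With the rebate, buyers effectively pay Pb = Ps − 50, where Ps is the price sellers receive.
Demand in terms of Ps becomes Qd = 838 − 6(Ps − 50) = 1138 - 6Ps. Setting this equal to supply: 1138 - 6Ps = -774.5 + 6.5Ps, so Ps = 153.
Buyers pay Pb = 153 − 50 = 103; Q' = -774.5 + 6.5·153 = 220.
ΔCS = ½(64 + 220)(129 − 103) = 3692; ΔPS = ½(64 + 220)(153 − 129) = 3408.
Government spending = 50 × 220 = 11000.
Net change = 3692 + 3408 − 11000 = -3900. The loss equals the DWL triangle ½·50·156.

Net change in total surplus = -3900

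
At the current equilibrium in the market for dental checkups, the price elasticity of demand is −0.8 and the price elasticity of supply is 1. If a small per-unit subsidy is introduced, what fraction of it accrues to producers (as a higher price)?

Producer share = 4/9

For a small subsidy around the equilibrium, the benefit split depends on the relative slopes, which at a point are proportional to the elasticities.
Buyer share = εs/(εs + |εd|) = 1/(1 + 0.8) = 5/9; seller share = |εd|/(εs + |εd|) = 4/9.
So producers capture 4/9 of the subsidy.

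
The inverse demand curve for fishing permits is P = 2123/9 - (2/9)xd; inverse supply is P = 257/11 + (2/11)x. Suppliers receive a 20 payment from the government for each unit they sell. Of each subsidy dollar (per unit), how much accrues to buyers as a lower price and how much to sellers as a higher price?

Pre-subsidy: 2123/9 - (2/9)x = 257/11 + (2/11)x gives x* = 526 and P* = 119.
With the subsidy, sellers receive Ps = Pb + 20 for each unit, where Pb is the price buyers pay.
On the curves, Pb = 2123/9 - (2/9)x and Ps = 257/11 + (2/11)x; the wedge Ps − Pb = 20 gives 257/11 + (2/11)x − (2123/9 - (2/9)x) = 20, so x' = 575.5.
Then Pb = 2123/9 − (2/9)·575.5 = 108 and Ps = 257/11 + (2/11)·575.5 = 128.
Buyers' price falls by P* − Pb = 119 − 108 = 11; sellers' price rises by Ps − P* = 128 − 119 = 9.

Buyers gain 11 per unit; sellers gain 9 per unit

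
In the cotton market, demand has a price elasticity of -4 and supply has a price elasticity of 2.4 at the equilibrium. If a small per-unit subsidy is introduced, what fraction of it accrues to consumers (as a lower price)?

Consumer share = 0.375

For a small subsidy around the equilibrium, the benefit split depends on the relative slopes, which at a point are proportional to the elasticities.
Buyer share = εs/(εs + |εd|) = 2.4/(2.4 + 4) = 0.375; seller share = |εd|/(εs + |εd|) = 0.625.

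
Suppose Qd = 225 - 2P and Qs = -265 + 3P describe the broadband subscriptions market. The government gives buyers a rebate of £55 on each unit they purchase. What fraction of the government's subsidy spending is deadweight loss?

Pre-subsidy: 225 - 2P = -265 + 3P gives P* = 98, Q* = 29.
With the rebate, buyers effectively pay Pb = Ps − 55, where Ps is the price sellers receive.
Demand in terms of Ps becomes Qd = 225 − 2(Ps − 55) = 335 - 2Ps. Setting this equal to supply: 335 - 2Ps = -265 + 3Ps, so Ps = 120.
Buyers pay Pb = 120 − 55 = 65; Q' = -265 + 3·120 = 95.
ΔCS = ½(29 + 95)(98 − 65) = 2046; ΔPS = ½(29 + 95)(120 − 98) = 1364.
Government spending = 55 × 95 = 5225.
DWL = ½ × 55 × (95 − 29) = 1815; fraction = 1815 / 5225 = 33/95.

DWL / government spending = 33/95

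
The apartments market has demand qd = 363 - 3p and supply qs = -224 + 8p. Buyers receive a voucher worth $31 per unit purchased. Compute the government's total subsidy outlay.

Pre-subsidy: 363 - 3p = -224 + 8p gives p* = 587/11, q* = 2232/11.
With the rebate, buyers effectively pay pb = ps − 31, where ps is the price sellers receive.
Demand in terms of ps becomes qd = 363 − 3(ps − 31) = 456 - 3ps. Setting this equal to supply: 456 - 3ps = -224 + 8ps, so ps = 680/11.
Buyers pay pb = 680/11 − 31 = 339/11; q' = -224 + 8·(680/11) = 2976/11.
Government outlay = subsidy × quantity = 31 × 2976/11 = 92256/11.

Government cost = 92256/11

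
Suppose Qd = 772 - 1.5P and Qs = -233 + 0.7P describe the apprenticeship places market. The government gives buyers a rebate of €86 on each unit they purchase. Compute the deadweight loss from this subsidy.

Deadweight loss = 38829/22

Pre-subsidy: 772 - 1.5P = -233 + 0.7P gives P* = 5025/11, Q* = 1909/22.
With the rebate, buyers effectively pay Pb = Ps − 86, where Ps is the price sellers receive.
Demand in terms of Ps becomes Qd = 772 − 1.5(Ps − 86) = 901 - 1.5Ps. Setting this equal to supply: 901 - 1.5Ps = -233 + 0.7Ps, so Ps = 5670/11.
Buyers pay Pb = 5670/11 − 86 = 4724/11; Q' = -233 + 0.7·(5670/11) = 1406/11.
The subsidy expands output by 1406/11 − 1909/22 = 903/22 past the efficient level; on those units the gap between marginal cost and willingness to pay runs from 0 up to 86.
DWL = ½ × 86 × 903/22 = 38829/22.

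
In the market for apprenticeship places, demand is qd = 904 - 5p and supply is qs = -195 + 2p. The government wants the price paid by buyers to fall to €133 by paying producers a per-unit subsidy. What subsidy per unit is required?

Required subsidy s = €84 per unit

At a buyer price of 133, quantity demanded is 904 − 5·133 = 239.
Sellers supply 239 only when they receive ps with -195 + 2·ps = 239, i.e. ps = 217.
s = ps − pb = 217 − 133 = 84.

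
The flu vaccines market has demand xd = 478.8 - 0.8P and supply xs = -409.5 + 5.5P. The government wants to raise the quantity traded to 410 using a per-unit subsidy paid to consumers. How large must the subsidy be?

Required subsidy s = 63 per unit

At x = 410, invert demand for the buyer price: Pb = (478.8 − 410)/0.8 = 86; invert supply for the seller price: Ps = (410 − (-409.5))/5.5 = 149.
The subsidy must fill the gap: s = Ps − Pb = 149 − 86 = 63.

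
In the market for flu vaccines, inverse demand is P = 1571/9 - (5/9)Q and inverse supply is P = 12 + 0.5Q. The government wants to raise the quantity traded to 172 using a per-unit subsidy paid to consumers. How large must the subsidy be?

At Q = 172, from the demand curve buyers pay Pb = 1571/9 − (5/9)·172 = 79; from the supply curve sellers need Ps = 12 + 0.5·172 = 98.
The subsidy must fill the gap: s = Ps − Pb = 98 − 79 = 19.

Required subsidy s = 19 per unit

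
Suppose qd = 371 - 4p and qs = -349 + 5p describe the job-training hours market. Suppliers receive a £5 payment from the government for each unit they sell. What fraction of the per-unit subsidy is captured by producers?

Pre-subsidy: 371 - 4p = -349 + 5p gives p* = 80, q* = 51.
With the subsidy, sellers receive ps = pb + 5 for each unit, where pb is the price buyers pay.
Supply in terms of pb becomes qs = -349 + 5(pb + 5) = -324 + 5pb. Setting this equal to demand: 371 - 4pb = -324 + 5pb, so pb = 695/9.
Sellers receive ps = 695/9 + 5 = 740/9; q' = 371 − 4·(695/9) = 559/9.
Buyers' price falls by p* − pb = 80 − 695/9 = 25/9; sellers' price rises by ps − p* = 740/9 − 80 = 20/9.
So producers capture (20/9)/5 = 4/9 of each unit of subsidy.

Producer share = 4/9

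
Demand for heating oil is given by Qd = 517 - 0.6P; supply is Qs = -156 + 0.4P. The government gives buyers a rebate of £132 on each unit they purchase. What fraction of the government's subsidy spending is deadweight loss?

Pre-subsidy: 517 - 0.6P = -156 + 0.4P gives P* = 673, Q* = 113.2.
With the rebate, buyers effectively pay Pb = Ps − 132, where Ps is the price sellers receive.
Demand in terms of Ps becomes Qd = 517 − 0.6(Ps − 132) = 596.2 - 0.6Ps. Setting this equal to supply: 596.2 - 0.6Ps = -156 + 0.4Ps, so Ps = 752.2.
Buyers pay Pb = 752.2 − 132 = 620.2; Q' = -156 + 0.4·752.2 = 144.88.
ΔCS = ½(113.2 + 144.88)(673 − 620.2) = 6813.312; ΔPS = ½(113.2 + 144.88)(752.2 − 673) = 10219.968.
Government spending = 132 × 144.88 = 19124.16.
DWL = ½ × 132 × (144.88 − 113.2) = 2090.88; fraction = 2090.88 / 19124.16 = 198/1811.

DWL / government spending = 198/1811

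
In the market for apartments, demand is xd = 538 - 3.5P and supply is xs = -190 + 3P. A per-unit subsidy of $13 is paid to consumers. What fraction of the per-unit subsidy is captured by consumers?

Pre-subsidy: 538 - 3.5P = -190 + 3P gives P* = 112, x* = 146.
With the rebate, buyers effectively pay Pb = Ps − 13, where Ps is the price sellers receive.
Demand in terms of Ps becomes xd = 538 − 3.5(Ps − 13) = 583.5 - 3.5Ps. Setting this equal to supply: 583.5 - 3.5Ps = -190 + 3Ps, so Ps = 119.
Buyers pay Pb = 119 − 13 = 106; x' = -190 + 3·119 = 167.
Buyers' price falls by P* − Pb = 112 − 106 = 6; sellers' price rises by Ps − P* = 119 − 112 = 7.
So consumers capture 6/13 = 6/13 of each unit of subsidy.

Consumer share = 6/13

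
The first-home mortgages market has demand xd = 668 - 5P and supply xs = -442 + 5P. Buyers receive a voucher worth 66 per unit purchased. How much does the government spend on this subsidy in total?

Government cost = 18348

Pre-subsidy: 668 - 5P = -442 + 5P gives P* = 111, x* = 113.
With the rebate, buyers effectively pay Pb = Ps − 66, where Ps is the price sellers receive.
Demand in terms of Ps becomes xd = 668 − 5(Ps − 66) = 998 - 5Ps. Setting this equal to supply: 998 - 5Ps = -442 + 5Ps, so Ps = 144.
Buyers pay Pb = 144 − 66 = 78; x' = -442 + 5·144 = 278.
Government outlay = subsidy × quantity = 66 × 278 = 18348.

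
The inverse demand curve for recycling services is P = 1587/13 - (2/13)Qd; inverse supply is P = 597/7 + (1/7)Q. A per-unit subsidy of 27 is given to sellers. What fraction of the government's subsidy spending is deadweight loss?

Pre-subsidy: 1587/13 - (2/13)Q = 597/7 + (1/7)Q gives Q* = 124 and P* = 103.
With the subsidy, sellers receive Ps = Pb + 27 for each unit, where Pb is the price buyers pay.
On the curves, Pb = 1587/13 - (2/13)Q and Ps = 597/7 + (1/7)Q; the wedge Ps − Pb = 27 gives 597/7 + (1/7)Q − (1587/13 - (2/13)Q) = 27, so Q' = 215.
Then Pb = 1587/13 − (2/13)·215 = 89 and Ps = 597/7 + (1/7)·215 = 116.
ΔCS = ½(124 + 215)(103 − 89) = 2373; ΔPS = ½(124 + 215)(116 − 103) = 2203.5.
Government spending = 27 × 215 = 5805.
DWL = ½ × 27 × (215 − 124) = 1228.5; fraction = 1228.5 / 5805 = 91/430.

DWL / government spending = 91/430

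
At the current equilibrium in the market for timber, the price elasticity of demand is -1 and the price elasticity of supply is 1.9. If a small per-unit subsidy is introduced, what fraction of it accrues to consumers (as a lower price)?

Consumer share = 19/29

For a small subsidy around the equilibrium, the benefit split depends on the relative slopes, which at a point are proportional to the elasticities.
Buyer share = εs/(εs + |εd|) = 1.9/(1.9 + 1) = 19/29; seller share = |εd|/(εs + |εd|) = 10/29.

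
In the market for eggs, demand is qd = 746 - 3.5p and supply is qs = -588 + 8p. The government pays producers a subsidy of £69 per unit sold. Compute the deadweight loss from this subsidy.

Deadweight loss = £5796

Pre-subsidy: 746 - 3.5p = -588 + 8p gives p* = 116, q* = 340.
With the subsidy, sellers receive ps = pb + 69 for each unit, where pb is the price buyers pay.
Supply in terms of pb becomes qs = -588 + 8(pb + 69) = -36 + 8pb. Setting this equal to demand: 746 - 3.5pb = -36 + 8pb, so pb = 68.
Sellers receive ps = 68 + 69 = 137; q' = 746 − 3.5·68 = 508.
The subsidy expands output by 508 − 340 = 168 past the efficient level; on those units the gap between marginal cost and willingness to pay runs from 0 up to 69.
DWL = ½ × 69 × 168 = 5796.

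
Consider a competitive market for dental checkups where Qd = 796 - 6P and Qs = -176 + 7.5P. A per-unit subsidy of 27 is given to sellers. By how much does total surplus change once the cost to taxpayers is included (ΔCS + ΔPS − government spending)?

Net change in total surplus = -1215

Pre-subsidy: 796 - 6P = -176 + 7.5P gives P* = 72, Q* = 364.
With the subsidy, sellers receive Ps = Pb + 27 for each unit, where Pb is the price buyers pay.
Supply in terms of Pb becomes Qs = -176 + 7.5(Pb + 27) = 26.5 + 7.5Pb. Setting this equal to demand: 796 - 6Pb = 26.5 + 7.5Pb, so Pb = 57.
Sellers receive Ps = 57 + 27 = 84; Q' = 796 − 6·57 = 454.
ΔCS = ½(364 + 454)(72 − 57) = 6135; ΔPS = ½(364 + 454)(84 − 72) = 4908.
Government spending = 27 × 454 = 12258.
Net change = 6135 + 4908 − 12258 = -1215. The loss equals the DWL triangle ½·27·90.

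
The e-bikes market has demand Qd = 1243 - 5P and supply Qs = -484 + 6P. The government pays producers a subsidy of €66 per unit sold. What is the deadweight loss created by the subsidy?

Pre-subsidy: 1243 - 5P = -484 + 6P gives P* = 157, Q* = 458.
With the subsidy, sellers receive Ps = Pb + 66 for each unit, where Pb is the price buyers pay.
Supply in terms of Pb becomes Qs = -484 + 6(Pb + 66) = -88 + 6Pb. Setting this equal to demand: 1243 - 5Pb = -88 + 6Pb, so Pb = 121.
Sellers receive Ps = 121 + 66 = 187; Q' = 1243 − 5·121 = 638.
The subsidy expands output by 638 − 458 = 180 past the efficient level; on those units the gap between marginal cost and willingness to pay runs from 0 up to 66.
DWL = ½ × 66 × 180 = 5940.

Deadweight loss = €5940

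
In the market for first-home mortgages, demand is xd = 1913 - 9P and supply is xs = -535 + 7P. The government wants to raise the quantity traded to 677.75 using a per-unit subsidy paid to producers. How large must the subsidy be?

Required subsidy s = 36 per unit

At x = 677.75, invert demand for the buyer price: Pb = (1913 − 677.75)/9 = 137.25; invert supply for the seller price: Ps = (677.75 − (-535))/7 = 173.25.
The subsidy must fill the gap: s = Ps − Pb = 173.25 − 137.25 = 36.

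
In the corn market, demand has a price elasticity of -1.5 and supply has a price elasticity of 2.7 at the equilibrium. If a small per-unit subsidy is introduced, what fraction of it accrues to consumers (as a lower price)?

For a small subsidy around the equilibrium, the benefit split depends on the relative slopes, which at a point are proportional to the elasticities.
Buyer share = εs/(εs + |εd|) = 2.7/(2.7 + 1.5) = 9/14; seller share = |εd|/(εs + |εd|) = 5/14.

Consumer share = 9/14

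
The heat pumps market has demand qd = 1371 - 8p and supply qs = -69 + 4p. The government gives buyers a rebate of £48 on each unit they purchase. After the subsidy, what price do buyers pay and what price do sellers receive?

Buyers pay £104; sellers receive £152

Pre-subsidy: 1371 - 8p = -69 + 4p gives p* = 120, q* = 411.
With the rebate, buyers effectively pay pb = ps − 48, where ps is the price sellers receive.
Demand in terms of ps becomes qd = 1371 − 8(ps − 48) = 1755 - 8ps. Setting this equal to supply: 1755 - 8ps = -69 + 4ps, so ps = 152.
Buyers pay pb = 152 − 48 = 104; q' = -69 + 4·152 = 539.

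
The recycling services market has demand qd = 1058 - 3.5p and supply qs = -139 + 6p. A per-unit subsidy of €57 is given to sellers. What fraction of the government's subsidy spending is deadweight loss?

DWL / government spending = 63/743

Pre-subsidy: 1058 - 3.5p = -139 + 6p gives p* = 126, q* = 617.
With the subsidy, sellers receive ps = pb + 57 for each unit, where pb is the price buyers pay.
Supply in terms of pb becomes qs = -139 + 6(pb + 57) = 203 + 6pb. Setting this equal to demand: 1058 - 3.5pb = 203 + 6pb, so pb = 90.
Sellers receive ps = 90 + 57 = 147; q' = 1058 − 3.5·90 = 743.
ΔCS = ½(617 + 743)(126 − 90) = 24480; ΔPS = ½(617 + 743)(147 − 126) = 14280.
Government spending = 57 × 743 = 42351.
DWL = ½ × 57 × (743 − 617) = 3591; fraction = 3591 / 42351 = 63/743.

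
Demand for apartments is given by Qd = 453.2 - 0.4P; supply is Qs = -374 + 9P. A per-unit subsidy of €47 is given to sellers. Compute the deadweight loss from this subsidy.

Pre-subsidy: 453.2 - 0.4P = -374 + 9P gives P* = 88, Q* = 418.
With the subsidy, sellers receive Ps = Pb + 47 for each unit, where Pb is the price buyers pay.
Supply in terms of Pb becomes Qs = -374 + 9(Pb + 47) = 49 + 9Pb. Setting this equal to demand: 453.2 - 0.4Pb = 49 + 9Pb, so Pb = 43.
Sellers receive Ps = 43 + 47 = 90; Q' = 453.2 − 0.4·43 = 436.
The subsidy expands output by 436 − 418 = 18 past the efficient level; on those units the gap between marginal cost and willingness to pay runs from 0 up to 47.
DWL = ½ × 47 × 18 = 423.

Deadweight loss = €423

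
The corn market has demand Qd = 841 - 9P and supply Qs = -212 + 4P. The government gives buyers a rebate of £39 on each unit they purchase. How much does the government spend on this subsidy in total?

Government cost = £8580

Pre-subsidy: 841 - 9P = -212 + 4P gives P* = 81, Q* = 112.
With the rebate, buyers effectively pay Pb = Ps − 39, where Ps is the price sellers receive.
Demand in terms of Ps becomes Qd = 841 − 9(Ps − 39) = 1192 - 9Ps. Setting this equal to supply: 1192 - 9Ps = -212 + 4Ps, so Ps = 108.
Buyers pay Pb = 108 − 39 = 69; Q' = -212 + 4·108 = 220.
Government outlay = subsidy × quantity = 39 × 220 = 8580.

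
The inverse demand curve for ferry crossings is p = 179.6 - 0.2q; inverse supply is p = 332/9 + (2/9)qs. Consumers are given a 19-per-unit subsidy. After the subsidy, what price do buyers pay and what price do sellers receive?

Buyers pay 103; sellers receive 122

Pre-subsidy: 179.6 - 0.2q = 332/9 + (2/9)q gives q* = 338 and p* = 112.
With the rebate, buyers effectively pay pb = ps − 19, where ps is the price sellers receive.
On the curves, pb = 179.6 - 0.2q and ps = 332/9 + (2/9)q; the wedge ps − pb = 19 gives 332/9 + (2/9)q − (179.6 - 0.2q) = 19, so q' = 383.
Then pb = 179.6 − 0.2·383 = 103 and ps = 332/9 + (2/9)·383 = 122.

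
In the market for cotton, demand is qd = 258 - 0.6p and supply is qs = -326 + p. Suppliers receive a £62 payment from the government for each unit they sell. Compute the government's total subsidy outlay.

Government cost = £3859.5

Pre-subsidy: 258 - 0.6p = -326 + p gives p* = 365, q* = 39.
With the subsidy, sellers receive ps = pb + 62 for each unit, where pb is the price buyers pay.
Supply in terms of pb becomes qs = -326 + 1(pb + 62) = -264 + pb. Setting this equal to demand: 258 - 0.6pb = -264 + pb, so pb = 326.25.
Sellers receive ps = 326.25 + 62 = 388.25; q' = 258 − 0.6·326.25 = 62.25.
Government outlay = subsidy × quantity = 62 × 62.25 = 3859.5.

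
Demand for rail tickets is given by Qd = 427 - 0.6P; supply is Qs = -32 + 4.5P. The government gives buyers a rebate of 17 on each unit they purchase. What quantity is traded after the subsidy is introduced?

Pre-subsidy: 427 - 0.6P = -32 + 4.5P gives P* = 90, Q* = 373.
With the rebate, buyers effectively pay Pb = Ps − 17, where Ps is the price sellers receive.
Demand in terms of Ps becomes Qd = 427 − 0.6(Ps − 17) = 437.2 - 0.6Ps. Setting this equal to supply: 437.2 - 0.6Ps = -32 + 4.5Ps, so Ps = 92.
Buyers pay Pb = 92 − 17 = 75; Q' = -32 + 4.5·92 = 382.

Q' = 382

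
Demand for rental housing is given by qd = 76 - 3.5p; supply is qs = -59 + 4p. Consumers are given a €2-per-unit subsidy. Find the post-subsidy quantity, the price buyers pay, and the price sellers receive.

Pre-subsidy: 76 - 3.5p = -59 + 4p gives p* = 18, q* = 13.
With the rebate, buyers effectively pay pb = ps − 2, where ps is the price sellers receive.
Demand in terms of ps becomes qd = 76 − 3.5(ps − 2) = 83 - 3.5ps. Setting this equal to supply: 83 - 3.5ps = -59 + 4ps, so ps = 284/15.
Buyers pay pb = 284/15 − 2 = 254/15; q' = -59 + 4·(284/15) = 251/15.

q' = 251/15; buyers pay 254/15; sellers receive 284/15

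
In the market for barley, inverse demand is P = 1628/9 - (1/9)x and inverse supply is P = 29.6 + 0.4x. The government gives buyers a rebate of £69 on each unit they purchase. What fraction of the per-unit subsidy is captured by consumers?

Consumer share = 5/23

Pre-subsidy: 1628/9 - (1/9)x = 29.6 + 0.4x gives x* = 296 and P* = 148.
With the rebate, buyers effectively pay Pb = Ps − 69, where Ps is the price sellers receive.
On the curves, Pb = 1628/9 - (1/9)x and Ps = 29.6 + 0.4x; the wedge Ps − Pb = 69 gives 29.6 + 0.4x − (1628/9 - (1/9)x) = 69, so x' = 431.
Then Pb = 1628/9 − (1/9)·431 = 133 and Ps = 29.6 + 0.4·431 = 202.
Buyers' price falls by P* − Pb = 148 − 133 = 15; sellers' price rises by Ps − P* = 202 − 148 = 54.
So consumers capture 15/69 = 5/23 of each unit of subsidy.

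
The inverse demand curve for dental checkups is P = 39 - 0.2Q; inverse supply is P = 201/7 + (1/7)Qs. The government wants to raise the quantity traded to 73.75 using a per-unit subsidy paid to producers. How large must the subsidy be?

Required subsidy s = 15 per unit

At Q = 73.75, from the demand curve buyers pay Pb = 39 − 0.2·73.75 = 24.25; from the supply curve sellers need Ps = 201/7 + (1/7)·73.75 = 39.25.
The subsidy must fill the gap: s = Ps − Pb = 39.25 − 24.25 = 15.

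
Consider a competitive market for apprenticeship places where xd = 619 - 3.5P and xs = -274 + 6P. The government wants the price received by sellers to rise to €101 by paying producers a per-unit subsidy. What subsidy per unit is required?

Required subsidy s = €19 per unit

At a seller price of 101, quantity supplied is -274 + 6·101 = 332.
Buyers absorb 332 only when they pay Pb with 619 − 3.5·Pb = 332, i.e. Pb = 82.
s = Ps − Pb = 101 − 82 = 19.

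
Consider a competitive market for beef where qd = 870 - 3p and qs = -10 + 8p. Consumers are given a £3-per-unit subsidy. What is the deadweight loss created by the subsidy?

Pre-subsidy: 870 - 3p = -10 + 8p gives p* = 80, q* = 630.
With the rebate, buyers effectively pay pb = ps − 3, where ps is the price sellers receive.
Demand in terms of ps becomes qd = 870 − 3(ps − 3) = 879 - 3ps. Setting this equal to supply: 879 - 3ps = -10 + 8ps, so ps = 889/11.
Buyers pay pb = 889/11 − 3 = 856/11; q' = -10 + 8·(889/11) = 7002/11.
The subsidy expands output by 7002/11 − 630 = 72/11 past the efficient level; on those units the gap between marginal cost and willingness to pay runs from 0 up to 3.
DWL = ½ × 3 × 72/11 = 108/11.

Deadweight loss = 108/11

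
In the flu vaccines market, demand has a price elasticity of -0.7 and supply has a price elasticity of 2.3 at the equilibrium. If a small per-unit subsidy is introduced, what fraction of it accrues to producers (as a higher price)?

Producer share = 7/30

For a small subsidy around the equilibrium, the benefit split depends on the relative slopes, which at a point are proportional to the elasticities.
Buyer share = εs/(εs + |εd|) = 2.3/(2.3 + 0.7) = 23/30; seller share = |εd|/(εs + |εd|) = 7/30.
So producers capture 7/30 of the subsidy.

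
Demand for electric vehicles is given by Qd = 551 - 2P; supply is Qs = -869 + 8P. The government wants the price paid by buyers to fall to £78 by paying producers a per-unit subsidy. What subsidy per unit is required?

Required subsidy s = £80 per unit

At a buyer price of 78, quantity demanded is 551 − 2·78 = 395.
Sellers supply 395 only when they receive Ps with -869 + 8·Ps = 395, i.e. Ps = 158.
s = Ps − Pb = 158 − 78 = 80.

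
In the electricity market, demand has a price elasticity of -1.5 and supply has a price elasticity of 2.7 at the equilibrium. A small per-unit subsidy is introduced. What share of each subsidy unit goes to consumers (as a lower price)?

Consumer share = 9/14

For a small subsidy around the equilibrium, the benefit split depends on the relative slopes, which at a point are proportional to the elasticities.
Buyer share = εs/(εs + |εd|) = 2.7/(2.7 + 1.5) = 9/14; seller share = |εd|/(εs + |εd|) = 5/14.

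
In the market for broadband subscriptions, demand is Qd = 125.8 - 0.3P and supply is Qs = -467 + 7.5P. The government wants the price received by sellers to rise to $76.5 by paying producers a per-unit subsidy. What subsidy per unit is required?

Required subsidy s = $13 per unit

At a seller price of 76.5, quantity supplied is -467 + 7.5·76.5 = 106.75.
Buyers absorb 106.75 only when they pay Pb with 125.8 − 0.3·Pb = 106.75, i.e. Pb = 63.5.
s = Ps − Pb = 76.5 − 63.5 = 13.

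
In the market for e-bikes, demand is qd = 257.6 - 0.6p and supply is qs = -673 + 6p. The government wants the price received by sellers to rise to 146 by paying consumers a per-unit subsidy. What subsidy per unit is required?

Required subsidy s = 55 per unit

At a seller price of 146, quantity supplied is -673 + 6·146 = 203.
Buyers absorb 203 only when they pay pb with 257.6 − 0.6·pb = 203, i.e. pb = 91.
s = ps − pb = 146 − 91 = 55.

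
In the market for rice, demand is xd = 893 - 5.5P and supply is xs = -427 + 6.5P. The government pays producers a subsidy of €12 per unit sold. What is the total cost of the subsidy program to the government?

Government cost = €3885

Pre-subsidy: 893 - 5.5P = -427 + 6.5P gives P* = 110, x* = 288.
With the subsidy, sellers receive Ps = Pb + 12 for each unit, where Pb is the price buyers pay.
Supply in terms of Pb becomes xs = -427 + 6.5(Pb + 12) = -349 + 6.5Pb. Setting this equal to demand: 893 - 5.5Pb = -349 + 6.5Pb, so Pb = 103.5.
Sellers receive Ps = 103.5 + 12 = 115.5; x' = 893 − 5.5·103.5 = 323.75.
Government outlay = subsidy × quantity = 12 × 323.75 = 3885.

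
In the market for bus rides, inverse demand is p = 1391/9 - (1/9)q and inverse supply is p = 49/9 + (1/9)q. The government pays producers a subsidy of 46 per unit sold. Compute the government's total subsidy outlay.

Government cost = 40388

Pre-subsidy: 1391/9 - (1/9)q = 49/9 + (1/9)q gives q* = 671 and p* = 80.
With the subsidy, sellers receive ps = pb + 46 for each unit, where pb is the price buyers pay.
On the curves, pb = 1391/9 - (1/9)q and ps = 49/9 + (1/9)q; the wedge ps − pb = 46 gives 49/9 + (1/9)q − (1391/9 - (1/9)q) = 46, so q' = 878.
Then pb = 1391/9 − (1/9)·878 = 57 and ps = 49/9 + (1/9)·878 = 103.
Government outlay = subsidy × quantity = 46 × 878 = 40388.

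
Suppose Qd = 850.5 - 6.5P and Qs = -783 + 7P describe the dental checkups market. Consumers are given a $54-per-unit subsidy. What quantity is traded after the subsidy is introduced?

Q' = 246

Pre-subsidy: 850.5 - 6.5P = -783 + 7P gives P* = 121, Q* = 64.
With the rebate, buyers effectively pay Pb = Ps − 54, where Ps is the price sellers receive.
Demand in terms of Ps becomes Qd = 850.5 − 6.5(Ps − 54) = 1201.5 - 6.5Ps. Setting this equal to supply: 1201.5 - 6.5Ps = -783 + 7Ps, so Ps = 147.
Buyers pay Pb = 147 − 54 = 93; Q' = -783 + 7·147 = 246.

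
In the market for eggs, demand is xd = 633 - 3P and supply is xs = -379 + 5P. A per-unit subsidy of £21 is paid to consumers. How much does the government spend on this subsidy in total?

Government cost = £6150.375

Pre-subsidy: 633 - 3P = -379 + 5P gives P* = 126.5, x* = 253.5.
With the rebate, buyers effectively pay Pb = Ps − 21, where Ps is the price sellers receive.
Demand in terms of Ps becomes xd = 633 − 3(Ps − 21) = 696 - 3Ps. Setting this equal to supply: 696 - 3Ps = -379 + 5Ps, so Ps = 134.375.
Buyers pay Pb = 134.375 − 21 = 113.375; x' = -379 + 5·134.375 = 292.875.
Government outlay = subsidy × quantity = 21 × 292.875 = 6150.375.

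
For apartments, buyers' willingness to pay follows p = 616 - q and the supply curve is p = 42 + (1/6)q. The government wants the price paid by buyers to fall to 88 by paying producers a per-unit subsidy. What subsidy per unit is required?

At a buyer price of 88, quantity demanded is 616 − 1·88 = 528.
Sellers supply 528 only when they receive ps = 42 + (1/6)·528 = 130.
s = ps − pb = 130 − 88 = 42.

Required subsidy s = 42 per unit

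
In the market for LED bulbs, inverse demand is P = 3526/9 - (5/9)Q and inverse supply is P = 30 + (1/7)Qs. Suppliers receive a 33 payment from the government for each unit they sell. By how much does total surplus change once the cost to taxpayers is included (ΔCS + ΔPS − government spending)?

Pre-subsidy: 3526/9 - (5/9)Q = 30 + (1/7)Q gives Q* = 518 and P* = 104.
With the subsidy, sellers receive Ps = Pb + 33 for each unit, where Pb is the price buyers pay.
On the curves, Pb = 3526/9 - (5/9)Q and Ps = 30 + (1/7)Q; the wedge Ps − Pb = 33 gives 30 + (1/7)Q − (3526/9 - (5/9)Q) = 33, so Q' = 565.25.
Then Pb = 3526/9 − (5/9)·565.25 = 77.75 and Ps = 30 + (1/7)·565.25 = 110.75.
ΔCS = ½(518 + 565.25)(104 − 77.75) = 14217.65625; ΔPS = ½(518 + 565.25)(110.75 − 104) = 3655.96875.
Government spending = 33 × 565.25 = 18653.25.
Net change = 14217.65625 + 3655.96875 − 18653.25 = -779.625. The loss equals the DWL triangle ½·33·47.25.

Net change in total surplus = -779.625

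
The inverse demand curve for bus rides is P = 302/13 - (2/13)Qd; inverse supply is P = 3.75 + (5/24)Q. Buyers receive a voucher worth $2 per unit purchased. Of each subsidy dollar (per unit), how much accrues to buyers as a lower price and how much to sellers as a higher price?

Pre-subsidy: 302/13 - (2/13)Q = 3.75 + (5/24)Q gives Q* = 6078/113 and P* = 1690/113.
With the rebate, buyers effectively pay Pb = Ps − 2, where Ps is the price sellers receive.
On the curves, Pb = 302/13 - (2/13)Q and Ps = 3.75 + (5/24)Q; the wedge Ps − Pb = 2 gives 3.75 + (5/24)Q − (302/13 - (2/13)Q) = 2, so Q' = 6702/113.
Then Pb = 302/13 − (2/13)·(6702/113) = 1594/113 and Ps = 3.75 + (5/24)·(6702/113) = 1820/113.
Buyers' price falls by P* − Pb = 1690/113 − 1594/113 = 96/113; sellers' price rises by Ps − P* = 1820/113 − 1690/113 = 130/113.

Buyers gain 96/113 per unit; sellers gain 130/113 per unit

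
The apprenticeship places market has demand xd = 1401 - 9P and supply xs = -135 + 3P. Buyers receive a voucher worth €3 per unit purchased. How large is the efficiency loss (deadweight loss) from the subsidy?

Pre-subsidy: 1401 - 9P = -135 + 3P gives P* = 128, x* = 249.
With the rebate, buyers effectively pay Pb = Ps − 3, where Ps is the price sellers receive.
Demand in terms of Ps becomes xd = 1401 − 9(Ps − 3) = 1428 - 9Ps. Setting this equal to supply: 1428 - 9Ps = -135 + 3Ps, so Ps = 130.25.
Buyers pay Pb = 130.25 − 3 = 127.25; x' = -135 + 3·130.25 = 255.75.
The subsidy expands output by 255.75 − 249 = 6.75 past the efficient level; on those units the gap between marginal cost and willingness to pay runs from 0 up to 3.
DWL = ½ × 3 × 6.75 = 10.125.

Deadweight loss = €10.125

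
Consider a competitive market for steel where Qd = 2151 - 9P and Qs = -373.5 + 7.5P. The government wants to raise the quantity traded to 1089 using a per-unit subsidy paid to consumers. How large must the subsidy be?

At Q = 1089, invert demand for the buyer price: Pb = (2151 − 1089)/9 = 118; invert supply for the seller price: Ps = (1089 − (-373.5))/7.5 = 195.
The subsidy must fill the gap: s = Ps − Pb = 195 − 118 = 77.

Required subsidy s = 77 per unit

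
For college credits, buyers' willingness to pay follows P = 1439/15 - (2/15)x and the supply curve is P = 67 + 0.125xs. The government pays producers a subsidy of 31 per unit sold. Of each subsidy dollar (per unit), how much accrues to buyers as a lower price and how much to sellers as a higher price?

Buyers gain 16 per unit; sellers gain 15 per unit

Pre-subsidy: 1439/15 - (2/15)x = 67 + 0.125x gives x* = 112 and P* = 81.
With the subsidy, sellers receive Ps = Pb + 31 for each unit, where Pb is the price buyers pay.
On the curves, Pb = 1439/15 - (2/15)x and Ps = 67 + 0.125x; the wedge Ps − Pb = 31 gives 67 + 0.125x − (1439/15 - (2/15)x) = 31, so x' = 232.
Then Pb = 1439/15 − (2/15)·232 = 65 and Ps = 67 + 0.125·232 = 96.
Buyers' price falls by P* − Pb = 81 − 65 = 16; sellers' price rises by Ps − P* = 96 − 81 = 15.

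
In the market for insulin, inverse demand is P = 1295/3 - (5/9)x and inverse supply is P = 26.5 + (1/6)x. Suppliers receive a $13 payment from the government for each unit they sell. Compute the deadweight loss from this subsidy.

Deadweight loss = $117

Pre-subsidy: 1295/3 - (5/9)x = 26.5 + (1/6)x gives x* = 561 and P* = 120.
With the subsidy, sellers receive Ps = Pb + 13 for each unit, where Pb is the price buyers pay.
On the curves, Pb = 1295/3 - (5/9)x and Ps = 26.5 + (1/6)x; the wedge Ps − Pb = 13 gives 26.5 + (1/6)x − (1295/3 - (5/9)x) = 13, so x' = 579.
Then Pb = 1295/3 − (5/9)·579 = 110 and Ps = 26.5 + (1/6)·579 = 123.
The subsidy expands output by 579 − 561 = 18 past the efficient level; on those units the gap between marginal cost and willingness to pay runs from 0 up to 13.
DWL = ½ × 13 × 18 = 117.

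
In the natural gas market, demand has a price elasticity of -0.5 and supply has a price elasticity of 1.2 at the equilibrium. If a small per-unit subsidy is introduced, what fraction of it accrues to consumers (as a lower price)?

Consumer share = 12/17

For a small subsidy around the equilibrium, the benefit split depends on the relative slopes, which at a point are proportional to the elasticities.
Buyer share = εs/(εs + |εd|) = 1.2/(1.2 + 0.5) = 12/17; seller share = |εd|/(εs + |εd|) = 5/17.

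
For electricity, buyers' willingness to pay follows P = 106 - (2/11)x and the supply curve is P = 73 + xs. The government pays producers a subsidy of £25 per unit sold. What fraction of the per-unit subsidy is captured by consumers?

Pre-subsidy: 106 - (2/11)x = 73 + x gives x* = 363/13 and P* = 1312/13.
With the subsidy, sellers receive Ps = Pb + 25 for each unit, where Pb is the price buyers pay.
On the curves, Pb = 106 - (2/11)x and Ps = 73 + x; the wedge Ps − Pb = 25 gives 73 + x − (106 - (2/11)x) = 25, so x' = 638/13.
Then Pb = 106 − (2/11)·(638/13) = 1262/13 and Ps = 73 + 1·(638/13) = 1587/13.
Buyers' price falls by P* − Pb = 1312/13 − 1262/13 = 50/13; sellers' price rises by Ps − P* = 1587/13 − 1312/13 = 275/13.
So consumers capture (50/13)/25 = 2/13 of each unit of subsidy.

Consumer share = 2/13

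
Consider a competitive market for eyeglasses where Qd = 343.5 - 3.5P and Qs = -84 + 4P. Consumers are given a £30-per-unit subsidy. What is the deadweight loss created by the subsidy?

Pre-subsidy: 343.5 - 3.5P = -84 + 4P gives P* = 57, Q* = 144.
With the rebate, buyers effectively pay Pb = Ps − 30, where Ps is the price sellers receive.
Demand in terms of Ps becomes Qd = 343.5 − 3.5(Ps − 30) = 448.5 - 3.5Ps. Setting this equal to supply: 448.5 - 3.5Ps = -84 + 4Ps, so Ps = 71.
Buyers pay Pb = 71 − 30 = 41; Q' = -84 + 4·71 = 200.
The subsidy expands output by 200 − 144 = 56 past the efficient level; on those units the gap between marginal cost and willingness to pay runs from 0 up to 30.
DWL = ½ × 30 × 56 = 840.

Deadweight loss = £840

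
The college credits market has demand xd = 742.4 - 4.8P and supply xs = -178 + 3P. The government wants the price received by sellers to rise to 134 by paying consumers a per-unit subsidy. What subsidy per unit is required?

At a seller price of 134, quantity supplied is -178 + 3·134 = 224.
Buyers absorb 224 only when they pay Pb with 742.4 − 4.8·Pb = 224, i.e. Pb = 108.
s = Ps − Pb = 134 − 108 = 26.

Required subsidy s = 26 per unit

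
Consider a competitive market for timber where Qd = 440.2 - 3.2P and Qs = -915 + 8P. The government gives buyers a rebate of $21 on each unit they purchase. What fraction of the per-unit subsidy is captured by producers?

Producer share = 2/7

Pre-subsidy: 440.2 - 3.2P = -915 + 8P gives P* = 121, Q* = 53.
With the rebate, buyers effectively pay Pb = Ps − 21, where Ps is the price sellers receive.
Demand in terms of Ps becomes Qd = 440.2 − 3.2(Ps − 21) = 507.4 - 3.2Ps. Setting this equal to supply: 507.4 - 3.2Ps = -915 + 8Ps, so Ps = 127.
Buyers pay Pb = 127 − 21 = 106; Q' = -915 + 8·127 = 101.
Buyers' price falls by P* − Pb = 121 − 106 = 15; sellers' price rises by Ps − P* = 127 − 121 = 6.
So producers capture 6/21 = 2/7 of each unit of subsidy.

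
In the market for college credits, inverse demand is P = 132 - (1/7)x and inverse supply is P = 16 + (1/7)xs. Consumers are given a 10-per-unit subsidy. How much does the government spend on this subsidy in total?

Pre-subsidy: 132 - (1/7)x = 16 + (1/7)x gives x* = 406 and P* = 74.
With the rebate, buyers effectively pay Pb = Ps − 10, where Ps is the price sellers receive.
On the curves, Pb = 132 - (1/7)x and Ps = 16 + (1/7)x; the wedge Ps − Pb = 10 gives 16 + (1/7)x − (132 - (1/7)x) = 10, so x' = 441.
Then Pb = 132 − (1/7)·441 = 69 and Ps = 16 + (1/7)·441 = 79.
Government outlay = subsidy × quantity = 10 × 441 = 4410.

Government cost = 4410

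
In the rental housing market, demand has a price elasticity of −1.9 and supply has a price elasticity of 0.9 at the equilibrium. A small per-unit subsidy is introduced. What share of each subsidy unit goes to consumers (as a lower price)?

For a small subsidy around the equilibrium, the benefit split depends on the relative slopes, which at a point are proportional to the elasticities.
Buyer share = εs/(εs + |εd|) = 0.9/(0.9 + 1.9) = 9/28; seller share = |εd|/(εs + |εd|) = 19/28.

Consumer share = 9/28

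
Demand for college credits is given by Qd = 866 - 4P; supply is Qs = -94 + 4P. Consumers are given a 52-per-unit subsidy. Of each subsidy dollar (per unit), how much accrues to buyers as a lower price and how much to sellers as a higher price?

Buyers gain 26 per unit; sellers gain 26 per unit

Pre-subsidy: 866 - 4P = -94 + 4P gives P* = 120, Q* = 386.
With the rebate, buyers effectively pay Pb = Ps − 52, where Ps is the price sellers receive.
Demand in terms of Ps becomes Qd = 866 − 4(Ps − 52) = 1074 - 4Ps. Setting this equal to supply: 1074 - 4Ps = -94 + 4Ps, so Ps = 146.
Buyers pay Pb = 146 − 52 = 94; Q' = -94 + 4·146 = 490.
Buyers' price falls by P* − Pb = 120 − 94 = 26; sellers' price rises by Ps − P* = 146 − 120 = 26.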